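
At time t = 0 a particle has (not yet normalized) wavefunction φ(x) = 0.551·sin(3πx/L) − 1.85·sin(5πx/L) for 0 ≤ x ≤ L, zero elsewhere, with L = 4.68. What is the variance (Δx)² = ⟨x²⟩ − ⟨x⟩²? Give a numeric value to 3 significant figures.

1.21

Compute ⟨x⟩ and ⟨x²⟩ separately, then (Δx)² = ⟨x²⟩ − ⟨x⟩².
On 0 ≤ x ≤ L (j ≠ l): ∫sin²(jπx/L) dx = L/2, ∫sin(jπx/L)·sin(lπx/L) dx = 0; diagonal moments ∫x·sin²(jπx/L) dx = L²/4, ∫x²·sin²(jπx/L) dx = L³·(1/6 − 1/(4j²π²)); cross terms ∫x·sin(jπx/L)·sin(lπx/L) dx = 0 for j + l even and −4jlL²/(π²(j² − l²)²) for j + l odd, ∫x²·sin(jπx/L)·sin(lπx/L) dx = (−1)^(j+l)·4jlL³/(π²(j² − l²)²); higher powers the same way via product-to-sum and parts.
Normalization: ∫|φ|² dx = 8.7191.
⟨x⟩ = 2.3400 and ⟨x²⟩ = 6.6808.
(Δx)² = 6.6808 − (2.3400)² = 1.2052.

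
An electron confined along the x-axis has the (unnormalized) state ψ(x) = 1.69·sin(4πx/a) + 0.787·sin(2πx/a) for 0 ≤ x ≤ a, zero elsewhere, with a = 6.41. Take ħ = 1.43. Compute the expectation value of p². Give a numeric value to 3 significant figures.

p² ψ = −ħ² d²ψ/dx²; ⟨p²⟩ = −ħ² ∫ ψ*·ψ'' dx / ∫|ψ|² dx.
d²/dx² sin(jπx/a) = −(jπ/a)²·sin(jπx/a); on 0 ≤ x ≤ a, ∫sin²(jπx/a) dx = a/2 and ∫sin(jπx/a)·sin(lπx/a) dx = 0 for j ≠ l, so only diagonal terms survive in ∫|ψ|² and ∫ψ·ψ″; ∫ψ·ψ′ dx = [ψ²/2] between the walls = 0.
State is unnormalized: ∫|ψ|² dx = 11.139, and ∫ψ*·(−ħ² ψ'') dx = 75.841, so ⟨p²⟩ = 75.841 / 11.139.
⟨p²⟩ = 6.8087.

6.81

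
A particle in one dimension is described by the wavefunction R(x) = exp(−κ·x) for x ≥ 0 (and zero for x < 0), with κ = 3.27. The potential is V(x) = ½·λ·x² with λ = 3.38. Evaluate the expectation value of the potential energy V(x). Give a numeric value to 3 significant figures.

0.0790

⟨V⟩ = ∫ V(x)·|R|² dx / ∫|R|² dx.
Every integrand reduces to terms xʲ·e^(−2κx) on [0, ∞); use ∫₀^∞ xʲ·e^(−2κx) dx = j!/(2κ)^(j+1).
State is unnormalized: ∫|R|² dx = 0.15291, and ∫R*·V(x)·R dx = 0.012083, so ⟨V⟩ = 0.012083 / 0.15291.
⟨V⟩ = 0.079024.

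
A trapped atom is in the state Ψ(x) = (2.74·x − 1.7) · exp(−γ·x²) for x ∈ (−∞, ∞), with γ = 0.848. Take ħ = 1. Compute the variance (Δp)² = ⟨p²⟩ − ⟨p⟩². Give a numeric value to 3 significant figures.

Compute ⟨p⟩ and ⟨p²⟩ separately; (Δp)² = ⟨p²⟩ − ⟨p⟩².
Expand each integrand as polynomial × e^(−2γx²) and use ∫x^(2j)·e^(−2γx²) dx = (2j−1)!!/(4γ)^j · √(π/(2γ)), odd powers → 0; here √(π/(2γ)) = 1.3610. Differentiate with the product rule, d/dx e^(−γx²) = −2γx·e^(−γx²).
Normalization: ∫|Ψ|² dx = 6.9457.
⟨p⟩ = 0.0000 and ⟨p²⟩ = 1.5836.
(Δp)² = 1.5836 − (0.0000)² = 1.5836.

1.58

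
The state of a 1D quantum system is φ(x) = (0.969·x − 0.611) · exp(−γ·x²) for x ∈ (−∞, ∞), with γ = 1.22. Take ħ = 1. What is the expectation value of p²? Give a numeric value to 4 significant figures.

p² φ = −ħ² d²φ/dx²; ⟨p²⟩ = −ħ² ∫ φ*·φ'' dx / ∫|φ|² dx.
Expand each integrand as polynomial × e^(−2γx²) and use ∫x^(2j)·e^(−2γx²) dx = (2j−1)!!/(4γ)^j · √(π/(2γ)), odd powers → 0; here √(π/(2γ)) = 1.1347. Differentiate with the product rule, d/dx e^(−γx²) = −2γx·e^(−γx²).
State is unnormalized: ∫|φ|² dx = 0.64193, and ∫φ*·(−ħ² φ'') dx = 1.3159, so ⟨p²⟩ = 1.3159 / 0.64193.
⟨p²⟩ = 2.0499.

2.050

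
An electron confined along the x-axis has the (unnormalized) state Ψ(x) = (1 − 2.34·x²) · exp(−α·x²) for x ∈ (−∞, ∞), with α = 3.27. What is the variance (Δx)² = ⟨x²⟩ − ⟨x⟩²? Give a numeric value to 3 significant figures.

Compute ⟨x⟩ and ⟨x²⟩ separately, then (Δx)² = ⟨x²⟩ − ⟨x⟩².
Expand each integrand as polynomial × e^(−2αx²) and use ∫x^(2j)·e^(−2αx²) dx = (2j−1)!!/(4α)^j · √(π/(2α)), odd powers → 0; here √(π/(2α)) = 0.69308.
Normalization: ∫|Ψ|² dx = 0.51165.
⟨x⟩ = 0.0000 and ⟨x²⟩ = 0.042117.
(Δx)² = 0.042117 − (0.0000)² = 0.042117.

0.0421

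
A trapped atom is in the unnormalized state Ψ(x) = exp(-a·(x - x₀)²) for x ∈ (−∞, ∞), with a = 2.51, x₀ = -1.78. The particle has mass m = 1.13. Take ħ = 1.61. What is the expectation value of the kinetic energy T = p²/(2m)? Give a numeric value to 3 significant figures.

2.88

T = −(ħ²/2m) d²/dx², so ⟨T⟩ = −(ħ²/2m) ∫ Ψ*·Ψ'' dx / ∫|Ψ|² dx; with m = 1.13.
Gaussian moments (u = x − x₀): ∫u^(2j)·e^(−2au²) du = (2j−1)!!/(4a)^j · √(π/(2a)), odd powers integrate to 0; here √(π/(2a)) = 0.79108. Derivatives: d/dx e^(−au²) = −2au·e^(−au²), d²/dx² e^(−au²) = (4a²u² − 2a)·e^(−au²).
State is unnormalized: ∫|Ψ|² dx = 0.79108, and ∫Ψ*·(−ħ²/2m · Ψ'') dx = 2.2774, so ⟨T⟩ = 2.2774 / 0.79108.
⟨T⟩ = 2.8788.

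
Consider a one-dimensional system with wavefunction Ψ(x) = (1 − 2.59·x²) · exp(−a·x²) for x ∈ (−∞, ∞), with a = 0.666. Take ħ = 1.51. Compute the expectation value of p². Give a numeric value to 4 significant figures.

7.677

p² Ψ = −ħ² d²Ψ/dx²; ⟨p²⟩ = −ħ² ∫ Ψ*·Ψ'' dx / ∫|Ψ|² dx.
Expand each integrand as polynomial × e^(−2ax²) and use ∫x^(2j)·e^(−2ax²) dx = (2j−1)!!/(4a)^j · √(π/(2a)), odd powers → 0; here √(π/(2a)) = 1.5358. Differentiate with the product rule, d/dx e^(−ax²) = −2ax·e^(−ax²).
State is unnormalized: ∫|Ψ|² dx = 2.9044, and ∫Ψ*·(−ħ² Ψ'') dx = 22.297, so ⟨p²⟩ = 22.297 / 2.9044.
⟨p²⟩ = 7.6770.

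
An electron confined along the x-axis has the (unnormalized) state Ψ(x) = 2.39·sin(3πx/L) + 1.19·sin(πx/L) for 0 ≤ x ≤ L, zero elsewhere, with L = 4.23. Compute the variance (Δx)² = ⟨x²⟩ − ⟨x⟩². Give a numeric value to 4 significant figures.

Compute ⟨x⟩ and ⟨x²⟩ separately, then (Δx)² = ⟨x²⟩ − ⟨x⟩².
On 0 ≤ x ≤ L (j ≠ l): ∫sin²(jπx/L) dx = L/2, ∫sin(jπx/L)·sin(lπx/L) dx = 0; diagonal moments ∫x·sin²(jπx/L) dx = L²/4, ∫x²·sin²(jπx/L) dx = L³·(1/6 − 1/(4j²π²)); cross terms ∫x·sin(jπx/L)·sin(lπx/L) dx = 0 for j + l even and −4jlL²/(π²(j² − l²)²) for j + l odd, ∫x²·sin(jπx/L)·sin(lπx/L) dx = (−1)^(j+l)·4jlL³/(π²(j² − l²)²); higher powers the same way via product-to-sum and parts.
Normalization: ∫|Ψ|² dx = 15.076.
⟨x⟩ = 2.1150 and ⟨x²⟩ = 6.2460.
(Δx)² = 6.2460 − (2.1150)² = 1.7728.

1.773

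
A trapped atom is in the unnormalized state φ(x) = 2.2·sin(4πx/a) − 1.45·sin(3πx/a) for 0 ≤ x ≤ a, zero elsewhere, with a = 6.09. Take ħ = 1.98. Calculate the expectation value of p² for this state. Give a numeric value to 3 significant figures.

14.5

p² φ = −ħ² d²φ/dx²; ⟨p²⟩ = −ħ² ∫ φ*·φ'' dx / ∫|φ|² dx.
d²/dx² sin(jπx/a) = −(jπ/a)²·sin(jπx/a); on 0 ≤ x ≤ a, ∫sin²(jπx/a) dx = a/2 and ∫sin(jπx/a)·sin(lπx/a) dx = 0 for j ≠ l, so only diagonal terms survive in ∫|φ|² and ∫φ·φ″; ∫φ·φ′ dx = [φ²/2] between the walls = 0.
State is unnormalized: ∫|φ|² dx = 21.140, and ∫φ*·(−ħ² φ'') dx = 306.12, so ⟨p²⟩ = 306.12 / 21.140.
⟨p²⟩ = 14.481.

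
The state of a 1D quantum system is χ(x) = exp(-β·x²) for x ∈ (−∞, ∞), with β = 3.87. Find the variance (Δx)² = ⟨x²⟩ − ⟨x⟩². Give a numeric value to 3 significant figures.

0.0646

Compute ⟨x⟩ and ⟨x²⟩ separately, then (Δx)² = ⟨x²⟩ − ⟨x⟩².
Gaussian moments: ∫x^(2j)·e^(−2βx²) dx = (2j−1)!!/(4β)^j · √(π/(2β)), odd powers integrate to 0; here √(π/(2β)) = 0.63710.
Normalization: ∫|χ|² dx = 0.63710.
⟨x⟩ = 0.0000 and ⟨x²⟩ = 0.064599.
(Δx)² = 0.064599 − (0.0000)² = 0.064599.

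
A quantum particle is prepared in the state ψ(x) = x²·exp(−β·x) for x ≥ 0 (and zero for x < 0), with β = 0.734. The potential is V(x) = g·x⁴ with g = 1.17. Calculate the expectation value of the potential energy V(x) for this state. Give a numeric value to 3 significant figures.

423.

⟨V⟩ = ∫ V(x)·|ψ|² dx / ∫|ψ|² dx.
Every integrand reduces to terms xʲ·e^(−2βx) on [0, ∞); use ∫₀^∞ xʲ·e^(−2βx) dx = j!/(2β)^(j+1).
State is unnormalized: ∫|ψ|² dx = 3.5203, and ∫ψ*·V(x)·ψ dx = 1490.0, so ⟨V⟩ = 1490.0 / 3.5203.
⟨V⟩ = 423.24.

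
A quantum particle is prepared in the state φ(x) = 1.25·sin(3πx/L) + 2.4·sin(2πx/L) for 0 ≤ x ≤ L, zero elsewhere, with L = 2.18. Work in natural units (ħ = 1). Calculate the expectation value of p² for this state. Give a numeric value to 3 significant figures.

p² φ = −ħ² d²φ/dx²; ⟨p²⟩ = −ħ² ∫ φ*·φ'' dx / ∫|φ|² dx.
d²/dx² sin(jπx/L) = −(jπ/L)²·sin(jπx/L); on 0 ≤ x ≤ L, ∫sin²(jπx/L) dx = L/2 and ∫sin(jπx/L)·sin(lπx/L) dx = 0 for j ≠ l, so only diagonal terms survive in ∫|φ|² and ∫φ·φ″; ∫φ·φ′ dx = [φ²/2] between the walls = 0.
State is unnormalized: ∫|φ|² dx = 7.9815, and ∫φ*·(−ħ² φ'') dx = 83.988, so ⟨p²⟩ = 83.988 / 7.9815.
⟨p²⟩ = 10.523.

10.5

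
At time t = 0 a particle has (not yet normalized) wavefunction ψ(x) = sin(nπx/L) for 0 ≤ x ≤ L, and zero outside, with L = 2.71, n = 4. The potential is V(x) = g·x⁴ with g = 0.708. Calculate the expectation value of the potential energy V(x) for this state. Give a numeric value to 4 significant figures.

7.398

⟨V⟩ = ∫ V(x)·|ψ|² dx / ∫|ψ|² dx.
With sin²θ = (1 − cos2θ)/2 on 0 ≤ x ≤ L: ∫sin²(nπx/L) dx = L/2, ∫x·sin²(nπx/L) dx = L²/4, ∫x²·sin²(nπx/L) dx = L³·(1/6 − 1/(4n²π²)); higher powers xᵏ the same way, integrating xᵏ·cos(2nπx/L) by parts.
State is unnormalized: ∫|ψ|² dx = 1.3550, and ∫ψ*·V(x)·ψ dx = 10.024, so ⟨V⟩ = 10.024 / 1.3550.
⟨V⟩ = 7.3978.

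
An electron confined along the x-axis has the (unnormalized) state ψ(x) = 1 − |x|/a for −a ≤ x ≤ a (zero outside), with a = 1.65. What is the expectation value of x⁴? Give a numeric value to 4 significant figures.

⟨x⁴⟩ = ∫ x⁴·|ψ|² dx / ∫|ψ|² dx (integrals over the domain).
ψ is even, so ∫ over [−a, a] = 2∫₀ᵃ with ψ = 1 − x/a there: ∫₀ᵃ (1 − x/a)² dx = a/3, ∫₀ᵃ x²(1 − x/a)² dx = a³/30, ∫₀ᵃ x⁴(1 − x/a)² dx = a⁵/105.
State is unnormalized: ∫|ψ|² dx = 1.1000, and ∫ψ*·x⁴·ψ dx = 0.23295, so ⟨x⁴⟩ = 0.23295 / 1.1000.
⟨x⁴⟩ = 0.21177.

0.2118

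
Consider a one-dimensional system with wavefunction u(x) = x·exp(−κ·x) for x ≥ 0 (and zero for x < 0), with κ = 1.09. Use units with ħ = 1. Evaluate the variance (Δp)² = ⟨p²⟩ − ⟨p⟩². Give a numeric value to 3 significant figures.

1.19

Compute ⟨p⟩ and ⟨p²⟩ separately; (Δp)² = ⟨p²⟩ − ⟨p⟩².
Differentiate x·exp(−κ·x) with the product rule; every integrand then reduces to terms xʲ·e^(−2κx) on [0, ∞), with ∫₀^∞ xʲ·e^(−2κx) dx = j!/(2κ)^(j+1).
Normalization: ∫|u|² dx = 0.19305.
⟨p⟩ = 0.0000 and ⟨p²⟩ = 1.1881.
(Δp)² = 1.1881 − (0.0000)² = 1.1881.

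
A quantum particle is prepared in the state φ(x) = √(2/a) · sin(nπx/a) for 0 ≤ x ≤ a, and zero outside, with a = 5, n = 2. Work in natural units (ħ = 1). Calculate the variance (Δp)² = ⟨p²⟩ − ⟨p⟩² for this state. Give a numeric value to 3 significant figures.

Compute ⟨p⟩ and ⟨p²⟩ separately; (Δp)² = ⟨p²⟩ − ⟨p⟩².
d/dx sin(nπx/a) = (nπ/a)·cos(nπx/a) and d²/dx² sin(nπx/a) = −(nπ/a)²·sin(nπx/a); on 0 ≤ x ≤ a, ∫sin²(nπx/a) dx = a/2 and ∫sin(nπx/a)·cos(nπx/a) dx = 0.
⟨p⟩ = 0.0000 and ⟨p²⟩ = 1.5791.
(Δp)² = 1.5791 − (0.0000)² = 1.5791.

1.58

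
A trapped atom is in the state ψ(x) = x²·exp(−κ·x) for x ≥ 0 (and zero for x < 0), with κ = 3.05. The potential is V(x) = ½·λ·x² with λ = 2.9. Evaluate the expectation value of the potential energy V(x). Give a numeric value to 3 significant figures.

⟨V⟩ = ∫ V(x)·|ψ|² dx / ∫|ψ|² dx.
Every integrand reduces to terms xʲ·e^(−2κx) on [0, ∞); use ∫₀^∞ xʲ·e^(−2κx) dx = j!/(2κ)^(j+1).
State is unnormalized: ∫|ψ|² dx = 0.0028416, and ∫ψ*·V(x)·ψ dx = 0.0033219, so ⟨V⟩ = 0.0033219 / 0.0028416.
⟨V⟩ = 1.1690.

1.17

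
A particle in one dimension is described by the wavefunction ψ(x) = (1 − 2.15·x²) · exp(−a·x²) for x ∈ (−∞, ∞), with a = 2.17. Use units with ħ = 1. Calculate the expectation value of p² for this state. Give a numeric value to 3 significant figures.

p² ψ = −ħ² d²ψ/dx²; ⟨p²⟩ = −ħ² ∫ ψ*·ψ'' dx / ∫|ψ|² dx.
Expand each integrand as polynomial × e^(−2ax²) and use ∫x^(2j)·e^(−2ax²) dx = (2j−1)!!/(4a)^j · √(π/(2a)), odd powers → 0; here √(π/(2a)) = 0.85081. Differentiate with the product rule, d/dx e^(−ax²) = −2ax·e^(−ax²).
State is unnormalized: ∫|ψ|² dx = 0.58592, and ∫ψ*·(−ħ² ψ'') dx = 3.5538, so ⟨p²⟩ = 3.5538 / 0.58592.
⟨p²⟩ = 6.0653.

6.07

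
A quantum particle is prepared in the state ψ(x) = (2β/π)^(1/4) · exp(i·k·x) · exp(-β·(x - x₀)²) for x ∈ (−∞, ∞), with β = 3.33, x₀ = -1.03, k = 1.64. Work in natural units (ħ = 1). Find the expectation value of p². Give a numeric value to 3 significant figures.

p² ψ = −ħ² d²ψ/dx²; ⟨p²⟩ = −ħ² ∫ ψ*·ψ'' dx.
Gaussian moments (u = x − x₀): ∫u^(2j)·e^(−2βu²) du = (2j−1)!!/(4β)^j · √(π/(2β)), odd powers integrate to 0; here √(π/(2β)) = 0.68681. Derivatives: ψ′ = (ik − 2βu)·ψ, ψ″ = ((ik − 2βu)² − 2β)·ψ; the odd-in-u pieces drop out.
⟨p²⟩ = 6.0196.

6.02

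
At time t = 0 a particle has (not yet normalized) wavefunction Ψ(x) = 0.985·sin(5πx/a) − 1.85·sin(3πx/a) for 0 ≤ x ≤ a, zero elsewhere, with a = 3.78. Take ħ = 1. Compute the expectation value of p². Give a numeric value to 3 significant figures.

8.66

p² Ψ = −ħ² d²Ψ/dx²; ⟨p²⟩ = −ħ² ∫ Ψ*·Ψ'' dx / ∫|Ψ|² dx.
d²/dx² sin(jπx/a) = −(jπ/a)²·sin(jπx/a); on 0 ≤ x ≤ a, ∫sin²(jπx/a) dx = a/2 and ∫sin(jπx/a)·sin(lπx/a) dx = 0 for j ≠ l, so only diagonal terms survive in ∫|Ψ|² and ∫Ψ·Ψ″; ∫Ψ·Ψ′ dx = [Ψ²/2] between the walls = 0.
State is unnormalized: ∫|Ψ|² dx = 8.3023, and ∫Ψ*·(−ħ² Ψ'') dx = 71.879, so ⟨p²⟩ = 71.879 / 8.3023.
⟨p²⟩ = 8.6577.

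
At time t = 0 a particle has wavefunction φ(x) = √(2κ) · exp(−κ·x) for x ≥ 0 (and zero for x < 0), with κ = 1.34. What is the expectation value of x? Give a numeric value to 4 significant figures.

0.3731

⟨x⟩ = ∫ x·|φ|² dx (integrals over the domain).
Every integrand reduces to terms xʲ·e^(−2κx) on [0, ∞); use ∫₀^∞ xʲ·e^(−2κx) dx = j!/(2κ)^(j+1).
⟨x⟩ = 0.37313.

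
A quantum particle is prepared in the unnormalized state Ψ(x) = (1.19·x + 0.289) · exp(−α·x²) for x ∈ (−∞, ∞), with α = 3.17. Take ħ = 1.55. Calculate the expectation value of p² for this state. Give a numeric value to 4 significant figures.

p² Ψ = −ħ² d²Ψ/dx²; ⟨p²⟩ = −ħ² ∫ Ψ*·Ψ'' dx / ∫|Ψ|² dx.
Expand each integrand as polynomial × e^(−2αx²) and use ∫x^(2j)·e^(−2αx²) dx = (2j−1)!!/(4α)^j · √(π/(2α)), odd powers → 0; here √(π/(2α)) = 0.70393. Differentiate with the product rule, d/dx e^(−αx²) = −2αx·e^(−αx²).
State is unnormalized: ∫|Ψ|² dx = 0.13741, and ∫Ψ*·(−ħ² Ψ'') dx = 2.2439, so ⟨p²⟩ = 2.2439 / 0.13741.
⟨p²⟩ = 16.330.

16.33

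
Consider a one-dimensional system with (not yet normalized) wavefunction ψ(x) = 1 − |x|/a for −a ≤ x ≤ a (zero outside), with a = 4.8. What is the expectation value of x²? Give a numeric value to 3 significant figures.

⟨x²⟩ = ∫ x²·|ψ|² dx / ∫|ψ|² dx (integrals over the domain).
ψ is even, so ∫ over [−a, a] = 2∫₀ᵃ with ψ = 1 − x/a there: ∫₀ᵃ (1 − x/a)² dx = a/3, ∫₀ᵃ x²(1 − x/a)² dx = a³/30, ∫₀ᵃ x⁴(1 − x/a)² dx = a⁵/105.
State is unnormalized: ∫|ψ|² dx = 3.2000, and ∫ψ*·x²·ψ dx = 7.3728, so ⟨x²⟩ = 7.3728 / 3.2000.
⟨x²⟩ = 2.3040.

2.30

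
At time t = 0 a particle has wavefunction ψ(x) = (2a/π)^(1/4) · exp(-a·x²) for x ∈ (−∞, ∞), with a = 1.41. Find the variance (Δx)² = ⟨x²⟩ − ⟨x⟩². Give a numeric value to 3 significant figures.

Compute ⟨x⟩ and ⟨x²⟩ separately, then (Δx)² = ⟨x²⟩ − ⟨x⟩².
Gaussian moments: ∫x^(2j)·e^(−2ax²) dx = (2j−1)!!/(4a)^j · √(π/(2a)), odd powers integrate to 0; here √(π/(2a)) = 1.0555.
⟨x⟩ = 0.0000 and ⟨x²⟩ = 0.17730.
(Δx)² = 0.17730 − (0.0000)² = 0.17730.

0.177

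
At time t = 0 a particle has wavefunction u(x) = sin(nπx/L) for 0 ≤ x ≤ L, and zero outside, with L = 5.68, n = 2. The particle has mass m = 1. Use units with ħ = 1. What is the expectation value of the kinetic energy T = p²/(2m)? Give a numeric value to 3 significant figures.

0.612

T = −(ħ²/2m) d²/dx², so ⟨T⟩ = −(ħ²/2m) ∫ u*·u'' dx / ∫|u|² dx; with m = 1.
d/dx sin(nπx/L) = (nπ/L)·cos(nπx/L) and d²/dx² sin(nπx/L) = −(nπ/L)²·sin(nπx/L); on 0 ≤ x ≤ L, ∫sin²(nπx/L) dx = L/2 and ∫sin(nπx/L)·cos(nπx/L) dx = 0.
State is unnormalized: ∫|u|² dx = 2.8400, and ∫u*·(−ħ²/2m · u'') dx = 1.7376, so ⟨T⟩ = 1.7376 / 2.8400.
⟨T⟩ = 0.61183.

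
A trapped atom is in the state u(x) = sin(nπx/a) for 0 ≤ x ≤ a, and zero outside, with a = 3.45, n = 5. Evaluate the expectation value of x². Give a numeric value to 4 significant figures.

⟨x²⟩ = ∫ x²·|u|² dx / ∫|u|² dx (integrals over the domain).
With sin²θ = (1 − cos2θ)/2 on 0 ≤ x ≤ a: ∫sin²(nπx/a) dx = a/2, ∫x·sin²(nπx/a) dx = a²/4, ∫x²·sin²(nπx/a) dx = a³·(1/6 − 1/(4n²π²)); higher powers xᵏ the same way, integrating xᵏ·cos(2nπx/a) by parts.
State is unnormalized: ∫|u|² dx = 1.7250, and ∫u*·x²·u dx = 6.8023, so ⟨x²⟩ = 6.8023 / 1.7250.
⟨x²⟩ = 3.9434.

3.943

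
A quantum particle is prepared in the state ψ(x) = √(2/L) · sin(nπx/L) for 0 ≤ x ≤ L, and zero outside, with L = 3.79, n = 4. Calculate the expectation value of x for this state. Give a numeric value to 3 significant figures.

1.90

⟨x⟩ = ∫ x·|ψ|² dx (integrals over the domain).
With sin²θ = (1 − cos2θ)/2 on 0 ≤ x ≤ L: ∫sin²(nπx/L) dx = L/2, ∫x·sin²(nπx/L) dx = L²/4, ∫x²·sin²(nπx/L) dx = L³·(1/6 − 1/(4n²π²)); higher powers xᵏ the same way, integrating xᵏ·cos(2nπx/L) by parts.
⟨x⟩ = 1.8950.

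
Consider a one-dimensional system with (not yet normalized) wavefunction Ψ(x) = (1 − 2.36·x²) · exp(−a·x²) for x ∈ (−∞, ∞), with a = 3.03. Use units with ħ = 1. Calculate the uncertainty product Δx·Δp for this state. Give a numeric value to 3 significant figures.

0.562

Δx = √(⟨x²⟩−⟨x⟩²), Δp = √(⟨p²⟩−⟨p⟩²).
Expand each integrand as polynomial × e^(−2ax²) and use ∫x^(2j)·e^(−2ax²) dx = (2j−1)!!/(4a)^j · √(π/(2a)), odd powers → 0; here √(π/(2a)) = 0.72001. Differentiate with the product rule, d/dx e^(−ax²) = −2ax·e^(−ax²).
Normalization: ∫|Ψ|² dx = 0.52151.
⟨x⟩ = 0.0000, ⟨x²⟩ = 0.045613 ⇒ Δx = 0.21357.
⟨p⟩ = 0.0000, ⟨p²⟩ = 6.9227 ⇒ Δp = 2.6311.
Δx·Δp = 0.56193.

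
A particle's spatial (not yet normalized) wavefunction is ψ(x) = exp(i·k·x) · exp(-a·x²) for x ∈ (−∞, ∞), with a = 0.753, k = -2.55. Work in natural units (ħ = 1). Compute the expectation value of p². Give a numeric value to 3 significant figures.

7.26

p² ψ = −ħ² d²ψ/dx²; ⟨p²⟩ = −ħ² ∫ ψ*·ψ'' dx / ∫|ψ|² dx.
Gaussian moments: ∫x^(2j)·e^(−2ax²) dx = (2j−1)!!/(4a)^j · √(π/(2a)), odd powers integrate to 0; here √(π/(2a)) = 1.4443. Derivatives: ψ′ = (ik − 2ax)·ψ, ψ″ = ((ik − 2ax)² − 2a)·ψ; the odd-in-x pieces drop out.
State is unnormalized: ∫|ψ|² dx = 1.4443, and ∫ψ*·(−ħ² ψ'') dx = 10.479, so ⟨p²⟩ = 10.479 / 1.4443.
⟨p²⟩ = 7.2555.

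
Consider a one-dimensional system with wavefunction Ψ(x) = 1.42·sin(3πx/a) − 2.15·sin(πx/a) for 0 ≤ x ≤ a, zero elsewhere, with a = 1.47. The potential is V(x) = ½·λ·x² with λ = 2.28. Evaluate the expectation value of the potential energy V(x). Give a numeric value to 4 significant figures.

⟨V⟩ = ∫ V(x)·|Ψ|² dx / ∫|Ψ|² dx.
On 0 ≤ x ≤ a (j ≠ l): ∫sin²(jπx/a) dx = a/2, ∫sin(jπx/a)·sin(lπx/a) dx = 0; diagonal moments ∫x·sin²(jπx/a) dx = a²/4, ∫x²·sin²(jπx/a) dx = a³·(1/6 − 1/(4j²π²)); cross terms ∫x·sin(jπx/a)·sin(lπx/a) dx = 0 for j + l even and −4jla²/(π²(j² − l²)²) for j + l odd, ∫x²·sin(jπx/a)·sin(lπx/a) dx = (−1)^(j+l)·4jla³/(π²(j² − l²)²); higher powers the same way via product-to-sum and parts.
State is unnormalized: ∫|Ψ|² dx = 4.8796, and ∫Ψ*·V(x)·Ψ dx = 3.1422, so ⟨V⟩ = 3.1422 / 4.8796.
⟨V⟩ = 0.64395.

0.6440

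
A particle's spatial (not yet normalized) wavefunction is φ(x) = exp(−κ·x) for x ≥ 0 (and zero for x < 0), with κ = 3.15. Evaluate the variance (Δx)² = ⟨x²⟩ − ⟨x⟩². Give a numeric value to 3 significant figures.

0.0252

Compute ⟨x⟩ and ⟨x²⟩ separately, then (Δx)² = ⟨x²⟩ − ⟨x⟩².
Every integrand reduces to terms xʲ·e^(−2κx) on [0, ∞); use ∫₀^∞ xʲ·e^(−2κx) dx = j!/(2κ)^(j+1).
Normalization: ∫|φ|² dx = 0.15873.
⟨x⟩ = 0.15873 and ⟨x²⟩ = 0.050391.
(Δx)² = 0.050391 − (0.15873)² = 0.025195.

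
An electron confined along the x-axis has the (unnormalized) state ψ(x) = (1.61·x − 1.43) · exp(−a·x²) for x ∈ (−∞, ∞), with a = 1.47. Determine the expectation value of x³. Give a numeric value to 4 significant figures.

⟨x³⟩ = ∫ x³·|ψ|² dx / ∫|ψ|² dx (integrals over the domain).
Expand each integrand as polynomial × e^(−2ax²) and use ∫x^(2j)·e^(−2ax²) dx = (2j−1)!!/(4a)^j · √(π/(2a)), odd powers → 0; here √(π/(2a)) = 1.0337.
State is unnormalized: ∫|ψ|² dx = 2.5695, and ∫ψ*·x³·ψ dx = -0.41301, so ⟨x³⟩ = -0.41301 / 2.5695.
⟨x³⟩ = -0.16073.

-0.1607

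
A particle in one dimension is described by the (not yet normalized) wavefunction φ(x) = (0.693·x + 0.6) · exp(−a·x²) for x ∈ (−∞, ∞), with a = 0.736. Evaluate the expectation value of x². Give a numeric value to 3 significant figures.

0.552

⟨x²⟩ = ∫ x²·|φ|² dx / ∫|φ|² dx (integrals over the domain).
Expand each integrand as polynomial × e^(−2ax²) and use ∫x^(2j)·e^(−2ax²) dx = (2j−1)!!/(4a)^j · √(π/(2a)), odd powers → 0; here √(π/(2a)) = 1.4609.
State is unnormalized: ∫|φ|² dx = 0.76424, and ∫φ*·x²·φ dx = 0.42149, so ⟨x²⟩ = 0.42149 / 0.76424.
⟨x²⟩ = 0.55152.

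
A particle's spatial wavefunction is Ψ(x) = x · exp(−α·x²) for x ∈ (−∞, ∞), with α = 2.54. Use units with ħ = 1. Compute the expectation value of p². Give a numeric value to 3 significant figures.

7.62

p² Ψ = −ħ² d²Ψ/dx²; ⟨p²⟩ = −ħ² ∫ Ψ*·Ψ'' dx / ∫|Ψ|² dx.
Expand each integrand as polynomial × e^(−2αx²) and use ∫x^(2j)·e^(−2αx²) dx = (2j−1)!!/(4α)^j · √(π/(2α)), odd powers → 0; here √(π/(2α)) = 0.78640. Differentiate with the product rule, d/dx e^(−αx²) = −2αx·e^(−αx²).
State is unnormalized: ∫|Ψ|² dx = 0.077401, and ∫Ψ*·(−ħ² Ψ'') dx = 0.58980, so ⟨p²⟩ = 0.58980 / 0.077401.
⟨p²⟩ = 7.6200.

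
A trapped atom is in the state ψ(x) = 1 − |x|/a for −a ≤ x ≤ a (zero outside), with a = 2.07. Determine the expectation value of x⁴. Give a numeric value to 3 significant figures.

0.525

⟨x⁴⟩ = ∫ x⁴·|ψ|² dx / ∫|ψ|² dx (integrals over the domain).
ψ is even, so ∫ over [−a, a] = 2∫₀ᵃ with ψ = 1 − x/a there: ∫₀ᵃ (1 − x/a)² dx = a/3, ∫₀ᵃ x²(1 − x/a)² dx = a³/30, ∫₀ᵃ x⁴(1 − x/a)² dx = a⁵/105.
State is unnormalized: ∫|ψ|² dx = 1.3800, and ∫ψ*·x⁴·ψ dx = 0.72392, so ⟨x⁴⟩ = 0.72392 / 1.3800.
⟨x⁴⟩ = 0.52458.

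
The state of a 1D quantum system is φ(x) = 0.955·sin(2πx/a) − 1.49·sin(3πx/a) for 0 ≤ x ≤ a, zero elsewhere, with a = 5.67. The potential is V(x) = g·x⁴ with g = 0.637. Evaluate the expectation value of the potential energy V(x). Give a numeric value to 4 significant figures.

207.4

⟨V⟩ = ∫ V(x)·|φ|² dx / ∫|φ|² dx.
On 0 ≤ x ≤ a (j ≠ l): ∫sin²(jπx/a) dx = a/2, ∫sin(jπx/a)·sin(lπx/a) dx = 0; diagonal moments ∫x·sin²(jπx/a) dx = a²/4, ∫x²·sin²(jπx/a) dx = a³·(1/6 − 1/(4j²π²)); cross terms ∫x·sin(jπx/a)·sin(lπx/a) dx = 0 for j + l even and −4jla²/(π²(j² − l²)²) for j + l odd, ∫x²·sin(jπx/a)·sin(lπx/a) dx = (−1)^(j+l)·4jla³/(π²(j² − l²)²); higher powers the same way via product-to-sum and parts.
State is unnormalized: ∫|φ|² dx = 8.8796, and ∫φ*·V(x)·φ dx = 1841.9, so ⟨V⟩ = 1841.9 / 8.8796.
⟨V⟩ = 207.43.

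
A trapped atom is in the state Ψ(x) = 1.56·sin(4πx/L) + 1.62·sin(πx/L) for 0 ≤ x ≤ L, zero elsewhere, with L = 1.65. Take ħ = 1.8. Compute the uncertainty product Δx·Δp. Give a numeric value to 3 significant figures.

Δx = √(⟨x²⟩−⟨x⟩²), Δp = √(⟨p²⟩−⟨p⟩²).
On 0 ≤ x ≤ L (j ≠ l): ∫sin²(jπx/L) dx = L/2, ∫sin(jπx/L)·sin(lπx/L) dx = 0; diagonal moments ∫x·sin²(jπx/L) dx = L²/4, ∫x²·sin²(jπx/L) dx = L³·(1/6 − 1/(4j²π²)); cross terms ∫x·sin(jπx/L)·sin(lπx/L) dx = 0 for j + l even and −4jlL²/(π²(j² − l²)²) for j + l odd, ∫x²·sin(jπx/L)·sin(lπx/L) dx = (−1)^(j+l)·4jlL³/(π²(j² − l²)²); higher powers the same way via product-to-sum and parts. d²/dx² sin(jπx/L) = −(jπ/L)²·sin(jπx/L); on 0 ≤ x ≤ L, ∫sin²(jπx/L) dx = L/2 and ∫sin(jπx/L)·sin(lπx/L) dx = 0 for j ≠ l, so only diagonal terms survive in ∫|Ψ|² and ∫Ψ·Ψ″; ∫Ψ·Ψ′ dx = [Ψ²/2] between the walls = 0.
Normalization: ∫|Ψ|² dx = 4.1729.
⟨x⟩ = 0.80124, ⟨x²⟩ = 0.79259 ⇒ Δx = 0.38807.
⟨p⟩ = 0.0000, ⟨p²⟩ = 96.515 ⇒ Δp = 9.8242.
Δx·Δp = 3.8125.

3.81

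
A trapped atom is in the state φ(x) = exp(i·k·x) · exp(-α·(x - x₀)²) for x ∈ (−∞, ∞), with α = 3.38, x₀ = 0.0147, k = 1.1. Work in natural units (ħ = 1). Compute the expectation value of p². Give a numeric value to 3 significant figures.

4.59

p² φ = −ħ² d²φ/dx²; ⟨p²⟩ = −ħ² ∫ φ*·φ'' dx / ∫|φ|² dx.
Gaussian moments (u = x − x₀): ∫u^(2j)·e^(−2αu²) du = (2j−1)!!/(4α)^j · √(π/(2α)), odd powers integrate to 0; here √(π/(2α)) = 0.68171. Derivatives: φ′ = (ik − 2αu)·φ, φ″ = ((ik − 2αu)² − 2α)·φ; the odd-in-u pieces drop out.
State is unnormalized: ∫|φ|² dx = 0.68171, and ∫φ*·(−ħ² φ'') dx = 3.1291, so ⟨p²⟩ = 3.1291 / 0.68171.
⟨p²⟩ = 4.5900.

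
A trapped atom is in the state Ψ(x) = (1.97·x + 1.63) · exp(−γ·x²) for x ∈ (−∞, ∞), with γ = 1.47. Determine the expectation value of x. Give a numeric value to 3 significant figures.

0.329

⟨x⟩ = ∫ x·|Ψ|² dx / ∫|Ψ|² dx (integrals over the domain).
Expand each integrand as polynomial × e^(−2γx²) and use ∫x^(2j)·e^(−2γx²) dx = (2j−1)!!/(4γ)^j · √(π/(2γ)), odd powers → 0; here √(π/(2γ)) = 1.0337.
State is unnormalized: ∫|Ψ|² dx = 3.4288, and ∫Ψ*·x·Ψ dx = 1.1290, so ⟨x⟩ = 1.1290 / 3.4288.
⟨x⟩ = 0.32928.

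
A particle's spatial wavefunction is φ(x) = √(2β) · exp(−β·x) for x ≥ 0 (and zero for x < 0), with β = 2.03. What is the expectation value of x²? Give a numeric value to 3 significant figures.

⟨x²⟩ = ∫ x²·|φ|² dx (integrals over the domain).
Every integrand reduces to terms xʲ·e^(−2βx) on [0, ∞); use ∫₀^∞ xʲ·e^(−2βx) dx = j!/(2β)^(j+1).
⟨x²⟩ = 0.12133.

0.121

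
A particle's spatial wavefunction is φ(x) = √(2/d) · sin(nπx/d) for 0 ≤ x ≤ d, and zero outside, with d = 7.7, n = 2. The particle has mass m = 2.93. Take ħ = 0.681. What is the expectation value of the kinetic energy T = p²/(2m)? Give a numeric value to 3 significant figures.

0.0527

T = −(ħ²/2m) d²/dx², so ⟨T⟩ = −(ħ²/2m) ∫ φ*·φ'' dx; with m = 2.93.
d/dx sin(nπx/d) = (nπ/d)·cos(nπx/d) and d²/dx² sin(nπx/d) = −(nπ/d)²·sin(nπx/d); on 0 ≤ x ≤ d, ∫sin²(nπx/d) dx = d/2 and ∫sin(nπx/d)·cos(nπx/d) dx = 0.
⟨T⟩ = 0.052696.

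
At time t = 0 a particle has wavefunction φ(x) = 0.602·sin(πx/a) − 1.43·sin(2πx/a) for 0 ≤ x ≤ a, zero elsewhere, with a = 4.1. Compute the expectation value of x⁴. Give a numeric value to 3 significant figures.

70.6

⟨x⁴⟩ = ∫ x⁴·|φ|² dx / ∫|φ|² dx (integrals over the domain).
On 0 ≤ x ≤ a (j ≠ l): ∫sin²(jπx/a) dx = a/2, ∫sin(jπx/a)·sin(lπx/a) dx = 0; diagonal moments ∫x·sin²(jπx/a) dx = a²/4, ∫x²·sin²(jπx/a) dx = a³·(1/6 − 1/(4j²π²)); cross terms ∫x·sin(jπx/a)·sin(lπx/a) dx = 0 for j + l even and −4jla²/(π²(j² − l²)²) for j + l odd, ∫x²·sin(jπx/a)·sin(lπx/a) dx = (−1)^(j+l)·4jla³/(π²(j² − l²)²); higher powers the same way via product-to-sum and parts.
State is unnormalized: ∫|φ|² dx = 4.9350, and ∫φ*·x⁴·φ dx = 348.60, so ⟨x⁴⟩ = 348.60 / 4.9350.
⟨x⁴⟩ = 70.639.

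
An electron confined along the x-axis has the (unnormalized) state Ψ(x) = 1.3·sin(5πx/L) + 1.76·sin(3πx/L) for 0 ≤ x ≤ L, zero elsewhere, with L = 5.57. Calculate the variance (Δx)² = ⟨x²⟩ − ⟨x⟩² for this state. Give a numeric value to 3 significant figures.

3.86

Compute ⟨x⟩ and ⟨x²⟩ separately, then (Δx)² = ⟨x²⟩ − ⟨x⟩².
On 0 ≤ x ≤ L (j ≠ l): ∫sin²(jπx/L) dx = L/2, ∫sin(jπx/L)·sin(lπx/L) dx = 0; diagonal moments ∫x·sin²(jπx/L) dx = L²/4, ∫x²·sin²(jπx/L) dx = L³·(1/6 − 1/(4j²π²)); cross terms ∫x·sin(jπx/L)·sin(lπx/L) dx = 0 for j + l even and −4jlL²/(π²(j² − l²)²) for j + l odd, ∫x²·sin(jπx/L)·sin(lπx/L) dx = (−1)^(j+l)·4jlL³/(π²(j² − l²)²); higher powers the same way via product-to-sum and parts.
Normalization: ∫|Ψ|² dx = 13.333.
⟨x⟩ = 2.7850 and ⟨x²⟩ = 11.615.
(Δx)² = 11.615 − (2.7850)² = 3.8586.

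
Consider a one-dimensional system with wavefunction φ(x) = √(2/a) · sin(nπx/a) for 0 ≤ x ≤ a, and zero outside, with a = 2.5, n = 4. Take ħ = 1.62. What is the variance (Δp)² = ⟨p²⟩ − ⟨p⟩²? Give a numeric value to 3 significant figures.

66.3

Compute ⟨p⟩ and ⟨p²⟩ separately; (Δp)² = ⟨p²⟩ − ⟨p⟩².
d/dx sin(nπx/a) = (nπ/a)·cos(nπx/a) and d²/dx² sin(nπx/a) = −(nπ/a)²·sin(nπx/a); on 0 ≤ x ≤ a, ∫sin²(nπx/a) dx = a/2 and ∫sin(nπx/a)·cos(nπx/a) dx = 0.
⟨p⟩ = 0.0000 and ⟨p²⟩ = 66.309.
(Δp)² = 66.309 − (0.0000)² = 66.309.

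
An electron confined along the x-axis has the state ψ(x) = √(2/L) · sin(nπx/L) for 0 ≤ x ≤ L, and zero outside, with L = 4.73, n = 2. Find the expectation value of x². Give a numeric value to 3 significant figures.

7.17

⟨x²⟩ = ∫ x²·|ψ|² dx (integrals over the domain).
With sin²θ = (1 − cos2θ)/2 on 0 ≤ x ≤ L: ∫sin²(nπx/L) dx = L/2, ∫x·sin²(nπx/L) dx = L²/4, ∫x²·sin²(nπx/L) dx = L³·(1/6 − 1/(4n²π²)); higher powers xᵏ the same way, integrating xᵏ·cos(2nπx/L) by parts.
⟨x²⟩ = 7.1743.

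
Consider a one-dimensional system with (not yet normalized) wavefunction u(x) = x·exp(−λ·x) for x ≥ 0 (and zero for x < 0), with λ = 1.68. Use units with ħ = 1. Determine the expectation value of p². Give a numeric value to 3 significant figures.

p² u = −ħ² d²u/dx²; ⟨p²⟩ = −ħ² ∫ u*·u'' dx / ∫|u|² dx.
Differentiate x·exp(−λ·x) with the product rule; every integrand then reduces to terms xʲ·e^(−2λx) on [0, ∞), with ∫₀^∞ xʲ·e^(−2λx) dx = j!/(2λ)^(j+1).
State is unnormalized: ∫|u|² dx = 0.052724, and ∫u*·(−ħ² u'') dx = 0.14881, so ⟨p²⟩ = 0.14881 / 0.052724.
⟨p²⟩ = 2.8224.

2.82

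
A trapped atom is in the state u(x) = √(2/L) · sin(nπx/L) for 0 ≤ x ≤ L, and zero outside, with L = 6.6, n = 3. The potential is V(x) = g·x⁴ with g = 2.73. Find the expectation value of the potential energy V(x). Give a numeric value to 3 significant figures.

979.

⟨V⟩ = ∫ V(x)·|u|² dx.
With sin²θ = (1 − cos2θ)/2 on 0 ≤ x ≤ L: ∫sin²(nπx/L) dx = L/2, ∫x·sin²(nπx/L) dx = L²/4, ∫x²·sin²(nπx/L) dx = L³·(1/6 − 1/(4n²π²)); higher powers xᵏ the same way, integrating xᵏ·cos(2nπx/L) by parts.
⟨V⟩ = 978.69.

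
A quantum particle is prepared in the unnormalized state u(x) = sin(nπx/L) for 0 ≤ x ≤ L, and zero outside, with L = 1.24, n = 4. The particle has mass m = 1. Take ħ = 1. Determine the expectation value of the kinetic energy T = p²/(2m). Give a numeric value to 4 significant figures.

51.35

T = −(ħ²/2m) d²/dx², so ⟨T⟩ = −(ħ²/2m) ∫ u*·u'' dx / ∫|u|² dx; with m = 1.
d/dx sin(nπx/L) = (nπ/L)·cos(nπx/L) and d²/dx² sin(nπx/L) = −(nπ/L)²·sin(nπx/L); on 0 ≤ x ≤ L, ∫sin²(nπx/L) dx = L/2 and ∫sin(nπx/L)·cos(nπx/L) dx = 0.
State is unnormalized: ∫|u|² dx = 0.62000, and ∫u*·(−ħ²/2m · u'') dx = 31.837, so ⟨T⟩ = 31.837 / 0.62000.
⟨T⟩ = 51.351.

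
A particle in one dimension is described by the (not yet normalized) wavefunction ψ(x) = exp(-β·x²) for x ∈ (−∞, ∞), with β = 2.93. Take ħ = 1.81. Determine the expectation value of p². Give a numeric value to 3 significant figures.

9.60

p² ψ = −ħ² d²ψ/dx²; ⟨p²⟩ = −ħ² ∫ ψ*·ψ'' dx / ∫|ψ|² dx.
Gaussian moments: ∫x^(2j)·e^(−2βx²) dx = (2j−1)!!/(4β)^j · √(π/(2β)), odd powers integrate to 0; here √(π/(2β)) = 0.73219. Derivatives: d/dx e^(−βx²) = −2βx·e^(−βx²), d²/dx² e^(−βx²) = (4β²x² − 2β)·e^(−βx²).
State is unnormalized: ∫|ψ|² dx = 0.73219, and ∫ψ*·(−ħ² ψ'') dx = 7.0283, so ⟨p²⟩ = 7.0283 / 0.73219.
⟨p²⟩ = 9.5990.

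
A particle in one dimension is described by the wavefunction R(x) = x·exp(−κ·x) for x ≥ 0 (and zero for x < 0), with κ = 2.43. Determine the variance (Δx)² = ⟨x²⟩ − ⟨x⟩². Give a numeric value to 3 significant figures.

Compute ⟨x⟩ and ⟨x²⟩ separately, then (Δx)² = ⟨x²⟩ − ⟨x⟩².
Every integrand reduces to terms xʲ·e^(−2κx) on [0, ∞); use ∫₀^∞ xʲ·e^(−2κx) dx = j!/(2κ)^(j+1).
Normalization: ∫|R|² dx = 0.017423.
⟨x⟩ = 0.61728 and ⟨x²⟩ = 0.50805.
(Δx)² = 0.50805 − (0.61728)² = 0.12701.

0.127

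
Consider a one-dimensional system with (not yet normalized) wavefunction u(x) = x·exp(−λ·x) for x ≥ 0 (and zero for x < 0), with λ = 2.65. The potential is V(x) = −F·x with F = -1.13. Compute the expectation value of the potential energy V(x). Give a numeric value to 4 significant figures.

0.6396

⟨V⟩ = ∫ V(x)·|u|² dx / ∫|u|² dx.
Every integrand reduces to terms xʲ·e^(−2λx) on [0, ∞); use ∫₀^∞ xʲ·e^(−2λx) dx = j!/(2λ)^(j+1).
State is unnormalized: ∫|u|² dx = 0.013434, and ∫u*·V(x)·u dx = 0.0085926, so ⟨V⟩ = 0.0085926 / 0.013434.
⟨V⟩ = 0.63962.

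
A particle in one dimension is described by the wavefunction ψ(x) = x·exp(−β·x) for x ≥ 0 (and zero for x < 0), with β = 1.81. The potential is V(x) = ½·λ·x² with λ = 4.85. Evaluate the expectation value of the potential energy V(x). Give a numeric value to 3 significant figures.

⟨V⟩ = ∫ V(x)·|ψ|² dx / ∫|ψ|² dx.
Every integrand reduces to terms xʲ·e^(−2βx) on [0, ∞); use ∫₀^∞ xʲ·e^(−2βx) dx = j!/(2β)^(j+1).
State is unnormalized: ∫|ψ|² dx = 0.042160, and ∫ψ*·V(x)·ψ dx = 0.093622, so ⟨V⟩ = 0.093622 / 0.042160.
⟨V⟩ = 2.2206.

2.22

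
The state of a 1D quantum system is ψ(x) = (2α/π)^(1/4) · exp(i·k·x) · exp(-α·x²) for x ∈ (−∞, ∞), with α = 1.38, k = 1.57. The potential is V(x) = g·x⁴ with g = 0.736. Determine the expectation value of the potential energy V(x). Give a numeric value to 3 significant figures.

0.0725

⟨V⟩ = ∫ V(x)·|ψ|² dx.
Gaussian moments: ∫x^(2j)·e^(−2αx²) dx = (2j−1)!!/(4α)^j · √(π/(2α)), odd powers integrate to 0; here √(π/(2α)) = 1.0669.
⟨V⟩ = 0.072464.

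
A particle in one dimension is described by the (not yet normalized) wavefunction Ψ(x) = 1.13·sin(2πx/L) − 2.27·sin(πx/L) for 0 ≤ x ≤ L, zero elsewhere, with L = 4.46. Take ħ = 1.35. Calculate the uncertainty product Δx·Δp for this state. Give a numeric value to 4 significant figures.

0.7494

Δx = √(⟨x²⟩−⟨x⟩²), Δp = √(⟨p²⟩−⟨p⟩²).
On 0 ≤ x ≤ L (j ≠ l): ∫sin²(jπx/L) dx = L/2, ∫sin(jπx/L)·sin(lπx/L) dx = 0; diagonal moments ∫x·sin²(jπx/L) dx = L²/4, ∫x²·sin²(jπx/L) dx = L³·(1/6 − 1/(4j²π²)); cross terms ∫x·sin(jπx/L)·sin(lπx/L) dx = 0 for j + l even and −4jlL²/(π²(j² − l²)²) for j + l odd, ∫x²·sin(jπx/L)·sin(lπx/L) dx = (−1)^(j+l)·4jlL³/(π²(j² − l²)²); higher powers the same way via product-to-sum and parts. d²/dx² sin(jπx/L) = −(jπ/L)²·sin(jπx/L); on 0 ≤ x ≤ L, ∫sin²(jπx/L) dx = L/2 and ∫sin(jπx/L)·sin(lπx/L) dx = 0 for j ≠ l, so only diagonal terms survive in ∫|Ψ|² and ∫Ψ·Ψ″; ∫Ψ·Ψ′ dx = [Ψ²/2] between the walls = 0.
Normalization: ∫|Ψ|² dx = 14.338.
⟨x⟩ = 2.8710, ⟨x²⟩ = 8.6317 ⇒ Δx = 0.62381.
⟨p⟩ = 0.0000, ⟨p²⟩ = 1.4430 ⇒ Δp = 1.2013.
Δx·Δp = 0.74936.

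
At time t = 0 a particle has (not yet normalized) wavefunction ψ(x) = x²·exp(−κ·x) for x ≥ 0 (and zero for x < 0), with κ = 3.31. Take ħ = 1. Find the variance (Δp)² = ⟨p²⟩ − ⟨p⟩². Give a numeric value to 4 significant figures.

Compute ⟨p⟩ and ⟨p²⟩ separately; (Δp)² = ⟨p²⟩ − ⟨p⟩².
Differentiate x²·exp(−κ·x) with the product rule; every integrand then reduces to terms xʲ·e^(−2κx) on [0, ∞), with ∫₀^∞ xʲ·e^(−2κx) dx = j!/(2κ)^(j+1).
Normalization: ∫|ψ|² dx = 0.0018876.
⟨p⟩ = 0.0000 and ⟨p²⟩ = 3.6520.
(Δp)² = 3.6520 − (0.0000)² = 3.6520.

3.652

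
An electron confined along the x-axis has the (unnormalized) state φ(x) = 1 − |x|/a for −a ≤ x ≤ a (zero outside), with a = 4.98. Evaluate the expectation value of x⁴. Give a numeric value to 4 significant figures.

⟨x⁴⟩ = ∫ x⁴·|φ|² dx / ∫|φ|² dx (integrals over the domain).
φ is even, so ∫ over [−a, a] = 2∫₀ᵃ with φ = 1 − x/a there: ∫₀ᵃ (1 − x/a)² dx = a/3, ∫₀ᵃ x²(1 − x/a)² dx = a³/30, ∫₀ᵃ x⁴(1 − x/a)² dx = a⁵/105.
State is unnormalized: ∫|φ|² dx = 3.3200, and ∫φ*·x⁴·φ dx = 58.343, so ⟨x⁴⟩ = 58.343 / 3.3200.
⟨x⁴⟩ = 17.573.

17.57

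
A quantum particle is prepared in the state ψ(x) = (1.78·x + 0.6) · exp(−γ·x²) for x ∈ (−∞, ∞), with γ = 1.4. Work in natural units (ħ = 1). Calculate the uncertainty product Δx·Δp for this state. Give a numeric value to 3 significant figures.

Δx = √(⟨x²⟩−⟨x⟩²), Δp = √(⟨p²⟩−⟨p⟩²).
Expand each integrand as polynomial × e^(−2γx²) and use ∫x^(2j)·e^(−2γx²) dx = (2j−1)!!/(4γ)^j · √(π/(2γ)), odd powers → 0; here √(π/(2γ)) = 1.0592. Differentiate with the product rule, d/dx e^(−γx²) = −2γx·e^(−γx²).
Normalization: ∫|ψ|² dx = 0.98063.
⟨x⟩ = 0.41201, ⟨x²⟩ = 0.39684 ⇒ Δx = 0.47654.
⟨p⟩ = 0.0000, ⟨p²⟩ = 3.1112 ⇒ Δp = 1.7639.
Δx·Δp = 0.84054.

0.841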